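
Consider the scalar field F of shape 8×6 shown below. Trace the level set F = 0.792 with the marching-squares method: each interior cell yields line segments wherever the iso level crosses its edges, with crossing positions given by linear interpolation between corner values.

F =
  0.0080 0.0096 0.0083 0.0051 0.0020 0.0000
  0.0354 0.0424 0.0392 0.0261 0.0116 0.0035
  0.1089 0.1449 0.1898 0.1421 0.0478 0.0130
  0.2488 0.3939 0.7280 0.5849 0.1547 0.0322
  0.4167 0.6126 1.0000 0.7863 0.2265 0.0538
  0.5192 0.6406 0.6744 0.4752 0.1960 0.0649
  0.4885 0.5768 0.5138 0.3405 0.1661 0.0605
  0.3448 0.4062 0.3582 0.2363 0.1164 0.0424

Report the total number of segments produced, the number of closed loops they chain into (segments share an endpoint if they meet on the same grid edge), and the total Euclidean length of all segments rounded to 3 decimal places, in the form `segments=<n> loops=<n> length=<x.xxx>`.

segments=4 loops=1 length=4.171

cell (3,1): code 0100 → (3.235,2.000)–(4.000,1.463)
cell (3,2): code 1000 → (4.000,2.973)–(3.235,2.000)
cell (4,1): code 0010 → (4.000,1.463)–(4.639,2.000)
cell (4,2): code 0001 → (4.639,2.000)–(4.000,2.973)
total: 4 segments, chained into 1 closed loop(s), length Σ = 4.170896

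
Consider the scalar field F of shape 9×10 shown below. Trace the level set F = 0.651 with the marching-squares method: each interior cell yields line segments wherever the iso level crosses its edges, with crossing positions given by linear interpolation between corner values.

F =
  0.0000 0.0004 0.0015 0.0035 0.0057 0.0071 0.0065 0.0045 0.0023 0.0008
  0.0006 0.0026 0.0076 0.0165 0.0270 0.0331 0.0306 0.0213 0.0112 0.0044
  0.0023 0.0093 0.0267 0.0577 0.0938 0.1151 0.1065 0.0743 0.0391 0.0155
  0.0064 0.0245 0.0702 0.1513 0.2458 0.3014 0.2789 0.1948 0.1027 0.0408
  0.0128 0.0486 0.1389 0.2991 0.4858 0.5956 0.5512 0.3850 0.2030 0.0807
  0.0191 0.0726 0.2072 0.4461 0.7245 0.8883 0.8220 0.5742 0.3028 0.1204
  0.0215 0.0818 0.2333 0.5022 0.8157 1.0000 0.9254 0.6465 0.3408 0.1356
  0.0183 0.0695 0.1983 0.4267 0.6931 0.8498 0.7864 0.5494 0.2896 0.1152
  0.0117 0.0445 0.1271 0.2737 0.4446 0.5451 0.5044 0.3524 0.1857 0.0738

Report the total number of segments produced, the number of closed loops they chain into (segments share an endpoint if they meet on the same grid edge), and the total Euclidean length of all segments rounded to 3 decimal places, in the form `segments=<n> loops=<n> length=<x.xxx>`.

segments=12 loops=1 length=10.802

cell (4,3): code 0100 → (4.692,4.000)–(5.000,3.736)
cell (4,4): code 1100 → (4.189,5.000)–(4.692,4.000)
cell (4,5): code 1100 → (4.369,6.000)–(4.189,5.000)
cell (4,6): code 1000 → (5.000,6.690)–(4.369,6.000)
cell (5,3): code 0110 → (5.000,3.736)–(6.000,3.475)
cell (5,6): code 1001 → (6.000,6.984)–(5.000,6.690)
cell (6,3): code 0110 → (6.000,3.475)–(7.000,3.842)
cell (6,6): code 1001 → (7.000,6.571)–(6.000,6.984)
cell (7,3): code 0010 → (7.000,3.842)–(7.169,4.000)
cell (7,4): code 0011 → (7.169,4.000)–(7.652,5.000)
cell (7,5): code 0011 → (7.652,5.000)–(7.480,6.000)
cell (7,6): code 0001 → (7.480,6.000)–(7.000,6.571)
total: 12 segments, chained into 1 closed loop(s), length Σ = 10.802406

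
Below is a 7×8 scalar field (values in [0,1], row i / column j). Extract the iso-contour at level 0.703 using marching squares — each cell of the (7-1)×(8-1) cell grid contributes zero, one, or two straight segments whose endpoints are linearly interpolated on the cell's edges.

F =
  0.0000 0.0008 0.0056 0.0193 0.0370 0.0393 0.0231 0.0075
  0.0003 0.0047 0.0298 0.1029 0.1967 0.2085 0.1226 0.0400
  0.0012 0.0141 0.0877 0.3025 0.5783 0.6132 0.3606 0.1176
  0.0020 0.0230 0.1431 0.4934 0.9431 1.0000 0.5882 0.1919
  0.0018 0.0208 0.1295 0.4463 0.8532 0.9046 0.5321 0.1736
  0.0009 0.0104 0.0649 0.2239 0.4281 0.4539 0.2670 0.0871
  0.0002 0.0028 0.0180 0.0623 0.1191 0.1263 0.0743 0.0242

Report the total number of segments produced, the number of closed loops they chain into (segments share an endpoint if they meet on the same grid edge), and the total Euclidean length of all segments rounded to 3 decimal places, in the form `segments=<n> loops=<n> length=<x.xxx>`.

cell (2,3): code 0100 → (2.342,4.000)–(3.000,3.466)
cell (2,4): code 1100 → (2.232,5.000)–(2.342,4.000)
cell (2,5): code 1000 → (3.000,5.721)–(2.232,5.000)
cell (3,3): code 0110 → (3.000,3.466)–(4.000,3.631)
cell (3,5): code 1001 → (4.000,5.541)–(3.000,5.721)
cell (4,3): code 0010 → (4.000,3.631)–(4.353,4.000)
cell (4,4): code 0011 → (4.353,4.000)–(4.447,5.000)
cell (4,5): code 0001 → (4.447,5.000)–(4.000,5.541)
total: 8 segments, chained into 1 closed loop(s), length Σ = 7.154007

segments=8 loops=1 length=7.154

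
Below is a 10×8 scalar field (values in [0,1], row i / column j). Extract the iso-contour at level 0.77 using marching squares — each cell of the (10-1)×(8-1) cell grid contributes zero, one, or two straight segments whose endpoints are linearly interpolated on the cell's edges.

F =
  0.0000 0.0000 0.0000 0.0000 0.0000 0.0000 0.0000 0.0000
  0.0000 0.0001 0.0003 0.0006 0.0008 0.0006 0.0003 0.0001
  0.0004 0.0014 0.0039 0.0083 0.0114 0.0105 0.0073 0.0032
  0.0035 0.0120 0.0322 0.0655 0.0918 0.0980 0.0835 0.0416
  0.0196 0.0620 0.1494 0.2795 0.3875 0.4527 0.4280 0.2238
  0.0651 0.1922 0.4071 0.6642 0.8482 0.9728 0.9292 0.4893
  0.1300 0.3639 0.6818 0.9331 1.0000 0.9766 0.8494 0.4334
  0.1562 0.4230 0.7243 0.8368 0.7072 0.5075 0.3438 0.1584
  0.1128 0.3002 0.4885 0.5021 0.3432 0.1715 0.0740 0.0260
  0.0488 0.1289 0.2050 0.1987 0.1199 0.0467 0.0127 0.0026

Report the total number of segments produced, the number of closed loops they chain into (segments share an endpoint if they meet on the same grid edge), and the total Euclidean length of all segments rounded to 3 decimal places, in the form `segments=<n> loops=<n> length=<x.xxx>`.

cell (4,3): code 0100 → (4.830,4.000)–(5.000,3.575)
cell (4,4): code 1100 → (4.610,5.000)–(4.830,4.000)
cell (4,5): code 1100 → (4.682,6.000)–(4.610,5.000)
cell (4,6): code 1000 → (5.000,6.362)–(4.682,6.000)
cell (5,2): code 0100 → (5.393,3.000)–(6.000,2.351)
cell (5,3): code 1110 → (5.000,3.575)–(5.393,3.000)
cell (5,6): code 1001 → (6.000,6.191)–(5.000,6.362)
cell (6,2): code 0110 → (6.000,2.351)–(7.000,2.406)
cell (6,3): code 1011 → (7.000,3.515)–(6.786,4.000)
cell (6,4): code 0011 → (6.786,4.000)–(6.440,5.000)
cell (6,5): code 0011 → (6.440,5.000)–(6.157,6.000)
cell (6,6): code 0001 → (6.157,6.000)–(6.000,6.191)
cell (7,2): code 0010 → (7.000,2.406)–(7.200,3.000)
cell (7,3): code 0001 → (7.200,3.000)–(7.000,3.515)
total: 14 segments, chained into 1 closed loop(s), length Σ = 10.620310

segments=14 loops=1 length=10.620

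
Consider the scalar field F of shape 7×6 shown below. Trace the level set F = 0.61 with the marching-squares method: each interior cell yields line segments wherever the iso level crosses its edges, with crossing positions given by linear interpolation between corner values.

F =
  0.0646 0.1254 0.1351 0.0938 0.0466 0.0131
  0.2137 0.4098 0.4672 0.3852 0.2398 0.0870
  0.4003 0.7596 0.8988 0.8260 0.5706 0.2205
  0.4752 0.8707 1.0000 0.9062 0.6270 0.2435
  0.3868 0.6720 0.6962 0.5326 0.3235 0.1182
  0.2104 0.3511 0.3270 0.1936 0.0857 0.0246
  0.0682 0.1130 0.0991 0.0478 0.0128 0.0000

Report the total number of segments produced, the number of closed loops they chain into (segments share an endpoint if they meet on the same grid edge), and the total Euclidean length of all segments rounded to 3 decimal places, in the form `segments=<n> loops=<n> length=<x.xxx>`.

segments=14 loops=1 length=10.459

cell (1,0): code 0100 → (1.572,1.000)–(2.000,0.584)
cell (1,1): code 1100 → (1.331,2.000)–(1.572,1.000)
cell (1,2): code 1100 → (1.510,3.000)–(1.331,2.000)
cell (1,3): code 1000 → (2.000,3.846)–(1.510,3.000)
cell (2,0): code 0110 → (2.000,0.584)–(3.000,0.341)
cell (2,3): code 1101 → (2.699,4.000)–(2.000,3.846)
cell (2,4): code 1000 → (3.000,4.044)–(2.699,4.000)
cell (3,0): code 0110 → (3.000,0.341)–(4.000,0.783)
cell (3,2): code 1011 → (4.000,2.527)–(3.793,3.000)
cell (3,3): code 0011 → (3.793,3.000)–(3.056,4.000)
cell (3,4): code 0001 → (3.056,4.000)–(3.000,4.044)
cell (4,0): code 0010 → (4.000,0.783)–(4.193,1.000)
cell (4,1): code 0011 → (4.193,1.000)–(4.233,2.000)
cell (4,2): code 0001 → (4.233,2.000)–(4.000,2.527)
total: 14 segments, chained into 1 closed loop(s), length Σ = 10.459332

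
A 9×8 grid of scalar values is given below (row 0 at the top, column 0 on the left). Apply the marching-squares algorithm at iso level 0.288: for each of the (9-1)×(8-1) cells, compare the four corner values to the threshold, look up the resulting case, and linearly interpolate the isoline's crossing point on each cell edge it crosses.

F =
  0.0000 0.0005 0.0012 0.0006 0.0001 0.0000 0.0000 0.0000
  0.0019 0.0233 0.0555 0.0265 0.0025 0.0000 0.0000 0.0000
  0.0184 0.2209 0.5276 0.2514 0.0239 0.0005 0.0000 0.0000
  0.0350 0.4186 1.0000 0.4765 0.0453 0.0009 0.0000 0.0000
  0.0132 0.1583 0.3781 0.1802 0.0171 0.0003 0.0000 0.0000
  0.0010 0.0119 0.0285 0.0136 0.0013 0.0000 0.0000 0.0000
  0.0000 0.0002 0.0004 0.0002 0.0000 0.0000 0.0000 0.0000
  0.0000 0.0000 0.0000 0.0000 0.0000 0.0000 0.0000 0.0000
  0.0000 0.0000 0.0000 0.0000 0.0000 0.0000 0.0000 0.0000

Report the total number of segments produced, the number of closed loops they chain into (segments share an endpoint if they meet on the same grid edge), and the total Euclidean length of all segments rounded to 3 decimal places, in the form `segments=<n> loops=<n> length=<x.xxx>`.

cell (1,1): code 0100 → (1.492,2.000)–(2.000,1.219)
cell (1,2): code 1000 → (2.000,2.867)–(1.492,2.000)
cell (2,0): code 0100 → (2.339,1.000)–(3.000,0.660)
cell (2,1): code 1110 → (2.000,1.219)–(2.339,1.000)
cell (2,2): code 1101 → (2.163,3.000)–(2.000,2.867)
cell (2,3): code 1000 → (3.000,3.437)–(2.163,3.000)
cell (3,0): code 0010 → (3.000,0.660)–(3.502,1.000)
cell (3,1): code 0111 → (3.502,1.000)–(4.000,1.590)
cell (3,2): code 1011 → (4.000,2.455)–(3.636,3.000)
cell (3,3): code 0001 → (3.636,3.000)–(3.000,3.437)
cell (4,1): code 0010 → (4.000,1.590)–(4.258,2.000)
cell (4,2): code 0001 → (4.258,2.000)–(4.000,2.455)
total: 12 segments, chained into 1 closed loop(s), length Σ = 8.050980

segments=12 loops=1 length=8.051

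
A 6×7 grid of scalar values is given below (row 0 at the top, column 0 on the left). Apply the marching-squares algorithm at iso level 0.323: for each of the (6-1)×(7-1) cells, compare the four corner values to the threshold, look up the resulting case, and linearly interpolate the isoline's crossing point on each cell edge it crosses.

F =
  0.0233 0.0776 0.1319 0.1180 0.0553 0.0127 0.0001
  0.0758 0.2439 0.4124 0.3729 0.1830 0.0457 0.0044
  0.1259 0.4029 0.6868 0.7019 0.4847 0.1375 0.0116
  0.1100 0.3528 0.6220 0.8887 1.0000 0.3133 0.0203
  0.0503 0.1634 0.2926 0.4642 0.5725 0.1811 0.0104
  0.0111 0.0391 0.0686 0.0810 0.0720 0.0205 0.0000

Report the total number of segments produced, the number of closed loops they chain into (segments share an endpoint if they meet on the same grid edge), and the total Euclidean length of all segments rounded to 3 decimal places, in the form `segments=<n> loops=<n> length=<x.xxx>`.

cell (0,1): code 0100 → (0.681,2.000)–(1.000,1.469)
cell (0,2): code 1100 → (0.804,3.000)–(0.681,2.000)
cell (0,3): code 1000 → (1.000,3.263)–(0.804,3.000)
cell (1,0): code 0100 → (1.497,1.000)–(2.000,0.712)
cell (1,1): code 1110 → (1.000,1.469)–(1.497,1.000)
cell (1,3): code 1101 → (1.464,4.000)–(1.000,3.263)
cell (1,4): code 1000 → (2.000,4.466)–(1.464,4.000)
cell (2,0): code 0110 → (2.000,0.712)–(3.000,0.877)
cell (2,4): code 1001 → (3.000,4.986)–(2.000,4.466)
cell (3,0): code 0010 → (3.000,0.877)–(3.157,1.000)
cell (3,1): code 0011 → (3.157,1.000)–(3.908,2.000)
cell (3,2): code 0111 → (3.908,2.000)–(4.000,2.177)
cell (3,4): code 1001 → (4.000,4.637)–(3.000,4.986)
cell (4,2): code 0010 → (4.000,2.177)–(4.368,3.000)
cell (4,3): code 0011 → (4.368,3.000)–(4.499,4.000)
cell (4,4): code 0001 → (4.499,4.000)–(4.000,4.637)
total: 16 segments, chained into 1 closed loop(s), length Σ = 12.367252

segments=16 loops=1 length=12.367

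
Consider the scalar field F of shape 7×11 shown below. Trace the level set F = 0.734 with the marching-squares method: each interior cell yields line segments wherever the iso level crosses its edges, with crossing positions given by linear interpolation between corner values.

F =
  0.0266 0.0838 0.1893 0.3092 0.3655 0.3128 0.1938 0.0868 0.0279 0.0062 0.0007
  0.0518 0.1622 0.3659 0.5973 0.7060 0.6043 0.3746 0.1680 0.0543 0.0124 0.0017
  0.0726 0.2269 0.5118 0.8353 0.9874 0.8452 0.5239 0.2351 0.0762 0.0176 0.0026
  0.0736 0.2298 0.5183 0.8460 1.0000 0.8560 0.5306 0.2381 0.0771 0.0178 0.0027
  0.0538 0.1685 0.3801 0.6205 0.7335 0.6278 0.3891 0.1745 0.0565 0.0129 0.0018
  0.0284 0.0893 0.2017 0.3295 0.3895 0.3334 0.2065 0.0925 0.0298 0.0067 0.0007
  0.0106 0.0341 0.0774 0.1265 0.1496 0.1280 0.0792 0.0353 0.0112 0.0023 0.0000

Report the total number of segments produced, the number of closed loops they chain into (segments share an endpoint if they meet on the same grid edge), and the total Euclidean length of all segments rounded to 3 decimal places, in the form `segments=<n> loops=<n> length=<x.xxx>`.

segments=10 loops=1 length=8.782

cell (1,2): code 0100 → (1.574,3.000)–(2.000,2.687)
cell (1,3): code 1100 → (1.100,4.000)–(1.574,3.000)
cell (1,4): code 1100 → (1.538,5.000)–(1.100,4.000)
cell (1,5): code 1000 → (2.000,5.346)–(1.538,5.000)
cell (2,2): code 0110 → (2.000,2.687)–(3.000,2.658)
cell (2,5): code 1001 → (3.000,5.375)–(2.000,5.346)
cell (3,2): code 0010 → (3.000,2.658)–(3.497,3.000)
cell (3,3): code 0011 → (3.497,3.000)–(3.998,4.000)
cell (3,4): code 0011 → (3.998,4.000)–(3.535,5.000)
cell (3,5): code 0001 → (3.535,5.000)–(3.000,5.375)
total: 10 segments, chained into 1 closed loop(s), length Σ = 8.782038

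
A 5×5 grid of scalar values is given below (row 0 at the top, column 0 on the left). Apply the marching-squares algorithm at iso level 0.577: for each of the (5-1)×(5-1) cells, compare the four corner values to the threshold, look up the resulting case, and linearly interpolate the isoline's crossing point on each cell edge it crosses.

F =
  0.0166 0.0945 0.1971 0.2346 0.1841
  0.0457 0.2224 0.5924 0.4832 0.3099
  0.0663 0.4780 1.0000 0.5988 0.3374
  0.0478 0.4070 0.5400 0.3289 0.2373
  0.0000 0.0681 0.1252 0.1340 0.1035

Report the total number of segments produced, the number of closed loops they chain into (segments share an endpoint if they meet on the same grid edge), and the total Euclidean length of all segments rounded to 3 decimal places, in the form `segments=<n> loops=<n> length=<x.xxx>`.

cell (0,1): code 0100 → (0.961,2.000)–(1.000,1.958)
cell (0,2): code 1000 → (1.000,2.141)–(0.961,2.000)
cell (1,1): code 0110 → (1.000,1.958)–(2.000,1.190)
cell (1,2): code 1101 → (1.811,3.000)–(1.000,2.141)
cell (1,3): code 1000 → (2.000,3.083)–(1.811,3.000)
cell (2,1): code 0010 → (2.000,1.190)–(2.920,2.000)
cell (2,2): code 0011 → (2.920,2.000)–(2.081,3.000)
cell (2,3): code 0001 → (2.081,3.000)–(2.000,3.083)
total: 8 segments, chained into 1 closed loop(s), length Σ = 5.499441

segments=8 loops=1 length=5.499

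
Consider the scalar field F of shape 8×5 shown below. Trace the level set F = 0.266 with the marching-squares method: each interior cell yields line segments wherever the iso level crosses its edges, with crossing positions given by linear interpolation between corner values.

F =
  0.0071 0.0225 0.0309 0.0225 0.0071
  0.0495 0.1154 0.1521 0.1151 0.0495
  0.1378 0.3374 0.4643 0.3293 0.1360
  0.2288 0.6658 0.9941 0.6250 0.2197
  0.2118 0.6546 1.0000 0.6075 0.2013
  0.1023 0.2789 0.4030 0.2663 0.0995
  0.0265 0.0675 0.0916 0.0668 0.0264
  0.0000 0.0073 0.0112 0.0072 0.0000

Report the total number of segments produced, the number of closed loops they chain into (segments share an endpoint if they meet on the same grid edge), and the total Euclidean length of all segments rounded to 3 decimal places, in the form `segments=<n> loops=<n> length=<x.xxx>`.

segments=14 loops=1 length=12.166

cell (1,0): code 0100 → (1.678,1.000)–(2.000,0.642)
cell (1,1): code 1100 → (1.365,2.000)–(1.678,1.000)
cell (1,2): code 1100 → (1.704,3.000)–(1.365,2.000)
cell (1,3): code 1000 → (2.000,3.327)–(1.704,3.000)
cell (2,0): code 0110 → (2.000,0.642)–(3.000,0.085)
cell (2,3): code 1001 → (3.000,3.886)–(2.000,3.327)
cell (3,0): code 0110 → (3.000,0.085)–(4.000,0.122)
cell (3,3): code 1001 → (4.000,3.841)–(3.000,3.886)
cell (4,0): code 0110 → (4.000,0.122)–(5.000,0.927)
cell (4,3): code 1001 → (5.000,3.002)–(4.000,3.841)
cell (5,0): code 0010 → (5.000,0.927)–(5.061,1.000)
cell (5,1): code 0011 → (5.061,1.000)–(5.440,2.000)
cell (5,2): code 0011 → (5.440,2.000)–(5.002,3.000)
cell (5,3): code 0001 → (5.002,3.000)–(5.000,3.002)
total: 14 segments, chained into 1 closed loop(s), length Σ = 12.165559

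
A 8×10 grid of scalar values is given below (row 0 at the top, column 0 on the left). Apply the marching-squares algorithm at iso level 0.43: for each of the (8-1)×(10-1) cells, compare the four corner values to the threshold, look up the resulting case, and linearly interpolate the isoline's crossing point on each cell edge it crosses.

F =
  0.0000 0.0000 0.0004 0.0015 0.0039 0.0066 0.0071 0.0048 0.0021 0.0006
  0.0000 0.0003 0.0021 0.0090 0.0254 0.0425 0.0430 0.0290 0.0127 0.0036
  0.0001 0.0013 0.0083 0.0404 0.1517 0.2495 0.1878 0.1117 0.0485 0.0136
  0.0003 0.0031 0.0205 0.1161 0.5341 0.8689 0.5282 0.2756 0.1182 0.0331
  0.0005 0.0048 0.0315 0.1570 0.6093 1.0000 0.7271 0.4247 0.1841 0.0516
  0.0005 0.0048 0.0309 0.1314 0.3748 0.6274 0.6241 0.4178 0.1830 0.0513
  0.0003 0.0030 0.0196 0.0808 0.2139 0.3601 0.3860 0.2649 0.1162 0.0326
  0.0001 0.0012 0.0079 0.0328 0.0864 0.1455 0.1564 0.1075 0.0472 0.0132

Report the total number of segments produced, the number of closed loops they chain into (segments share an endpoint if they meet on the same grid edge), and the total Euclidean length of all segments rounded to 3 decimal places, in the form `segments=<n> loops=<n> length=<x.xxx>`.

cell (2,3): code 0100 → (2.728,4.000)–(3.000,3.751)
cell (2,4): code 1100 → (2.291,5.000)–(2.728,4.000)
cell (2,5): code 1100 → (2.712,6.000)–(2.291,5.000)
cell (2,6): code 1000 → (3.000,6.389)–(2.712,6.000)
cell (3,3): code 0110 → (3.000,3.751)–(4.000,3.604)
cell (3,6): code 1001 → (4.000,6.982)–(3.000,6.389)
cell (4,3): code 0010 → (4.000,3.604)–(4.765,4.000)
cell (4,4): code 0111 → (4.765,4.000)–(5.000,4.219)
cell (4,6): code 1001 → (5.000,6.941)–(4.000,6.982)
cell (5,4): code 0010 → (5.000,4.219)–(5.738,5.000)
cell (5,5): code 0011 → (5.738,5.000)–(5.815,6.000)
cell (5,6): code 0001 → (5.815,6.000)–(5.000,6.941)
total: 12 segments, chained into 1 closed loop(s), length Σ = 10.708920

segments=12 loops=1 length=10.709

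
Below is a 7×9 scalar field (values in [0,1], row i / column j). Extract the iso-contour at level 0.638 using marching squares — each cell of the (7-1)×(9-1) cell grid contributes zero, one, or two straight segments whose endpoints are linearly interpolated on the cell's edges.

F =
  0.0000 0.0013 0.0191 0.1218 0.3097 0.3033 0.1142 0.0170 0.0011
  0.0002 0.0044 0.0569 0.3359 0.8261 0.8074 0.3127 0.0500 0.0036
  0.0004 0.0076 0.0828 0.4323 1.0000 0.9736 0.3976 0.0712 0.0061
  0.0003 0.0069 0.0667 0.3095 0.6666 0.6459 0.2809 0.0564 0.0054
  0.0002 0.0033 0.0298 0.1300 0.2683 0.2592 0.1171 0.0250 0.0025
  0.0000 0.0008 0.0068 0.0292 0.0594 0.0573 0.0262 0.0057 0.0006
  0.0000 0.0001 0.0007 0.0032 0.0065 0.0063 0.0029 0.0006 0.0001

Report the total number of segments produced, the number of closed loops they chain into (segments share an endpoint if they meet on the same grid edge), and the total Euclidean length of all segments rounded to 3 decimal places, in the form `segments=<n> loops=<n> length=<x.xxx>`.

segments=10 loops=1 length=7.500

cell (0,3): code 0100 → (0.636,4.000)–(1.000,3.616)
cell (0,4): code 1100 → (0.664,5.000)–(0.636,4.000)
cell (0,5): code 1000 → (1.000,5.342)–(0.664,5.000)
cell (1,3): code 0110 → (1.000,3.616)–(2.000,3.362)
cell (1,5): code 1001 → (2.000,5.583)–(1.000,5.342)
cell (2,3): code 0110 → (2.000,3.362)–(3.000,3.920)
cell (2,5): code 1001 → (3.000,5.022)–(2.000,5.583)
cell (3,3): code 0010 → (3.000,3.920)–(3.072,4.000)
cell (3,4): code 0011 → (3.072,4.000)–(3.020,5.000)
cell (3,5): code 0001 → (3.020,5.000)–(3.000,5.022)
total: 10 segments, chained into 1 closed loop(s), length Σ = 7.499630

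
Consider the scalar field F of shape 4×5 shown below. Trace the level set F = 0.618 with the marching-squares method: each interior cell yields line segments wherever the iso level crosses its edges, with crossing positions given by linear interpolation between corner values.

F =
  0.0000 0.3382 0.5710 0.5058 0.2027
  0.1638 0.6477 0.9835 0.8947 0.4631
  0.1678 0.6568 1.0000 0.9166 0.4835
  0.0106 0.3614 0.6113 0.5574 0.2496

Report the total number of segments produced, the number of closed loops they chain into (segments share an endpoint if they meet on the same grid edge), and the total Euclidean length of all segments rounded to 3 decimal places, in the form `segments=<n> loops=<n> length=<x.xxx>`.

segments=10 loops=1 length=8.921

cell (0,0): code 0100 → (0.904,1.000)–(1.000,0.939)
cell (0,1): code 1100 → (0.114,2.000)–(0.904,1.000)
cell (0,2): code 1100 → (0.289,3.000)–(0.114,2.000)
cell (0,3): code 1000 → (1.000,3.641)–(0.289,3.000)
cell (1,0): code 0110 → (1.000,0.939)–(2.000,0.921)
cell (1,3): code 1001 → (2.000,3.689)–(1.000,3.641)
cell (2,0): code 0010 → (2.000,0.921)–(2.131,1.000)
cell (2,1): code 0011 → (2.131,1.000)–(2.983,2.000)
cell (2,2): code 0011 → (2.983,2.000)–(2.831,3.000)
cell (2,3): code 0001 → (2.831,3.000)–(2.000,3.689)
total: 10 segments, chained into 1 closed loop(s), length Σ = 8.920761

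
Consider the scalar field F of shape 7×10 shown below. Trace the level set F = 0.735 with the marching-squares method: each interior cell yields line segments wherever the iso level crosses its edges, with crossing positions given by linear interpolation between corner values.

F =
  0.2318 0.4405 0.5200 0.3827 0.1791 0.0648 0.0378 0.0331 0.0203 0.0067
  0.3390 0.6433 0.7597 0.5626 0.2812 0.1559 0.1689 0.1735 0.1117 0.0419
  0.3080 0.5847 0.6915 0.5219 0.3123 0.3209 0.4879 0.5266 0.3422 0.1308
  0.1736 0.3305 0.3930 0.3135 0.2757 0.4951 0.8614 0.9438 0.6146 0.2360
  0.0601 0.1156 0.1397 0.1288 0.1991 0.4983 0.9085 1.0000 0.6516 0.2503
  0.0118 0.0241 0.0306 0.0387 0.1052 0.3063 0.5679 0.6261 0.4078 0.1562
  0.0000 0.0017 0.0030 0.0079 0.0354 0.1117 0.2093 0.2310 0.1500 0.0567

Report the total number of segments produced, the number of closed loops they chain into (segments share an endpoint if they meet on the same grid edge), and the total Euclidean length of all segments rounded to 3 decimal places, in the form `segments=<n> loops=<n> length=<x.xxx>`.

cell (0,1): code 0100 → (0.897,2.000)–(1.000,1.788)
cell (0,2): code 1000 → (1.000,2.125)–(0.897,2.000)
cell (1,1): code 0010 → (1.000,1.788)–(1.362,2.000)
cell (1,2): code 0001 → (1.362,2.000)–(1.000,2.125)
cell (2,5): code 0100 → (2.662,6.000)–(3.000,5.655)
cell (2,6): code 1100 → (2.500,7.000)–(2.662,6.000)
cell (2,7): code 1000 → (3.000,7.634)–(2.500,7.000)
cell (3,5): code 0110 → (3.000,5.655)–(4.000,5.577)
cell (3,7): code 1001 → (4.000,7.761)–(3.000,7.634)
cell (4,5): code 0010 → (4.000,5.577)–(4.509,6.000)
cell (4,6): code 0011 → (4.509,6.000)–(4.709,7.000)
cell (4,7): code 0001 → (4.709,7.000)–(4.000,7.761)
total: 12 segments, chained into 2 closed loop(s), length Σ = 8.237855

segments=12 loops=2 length=8.238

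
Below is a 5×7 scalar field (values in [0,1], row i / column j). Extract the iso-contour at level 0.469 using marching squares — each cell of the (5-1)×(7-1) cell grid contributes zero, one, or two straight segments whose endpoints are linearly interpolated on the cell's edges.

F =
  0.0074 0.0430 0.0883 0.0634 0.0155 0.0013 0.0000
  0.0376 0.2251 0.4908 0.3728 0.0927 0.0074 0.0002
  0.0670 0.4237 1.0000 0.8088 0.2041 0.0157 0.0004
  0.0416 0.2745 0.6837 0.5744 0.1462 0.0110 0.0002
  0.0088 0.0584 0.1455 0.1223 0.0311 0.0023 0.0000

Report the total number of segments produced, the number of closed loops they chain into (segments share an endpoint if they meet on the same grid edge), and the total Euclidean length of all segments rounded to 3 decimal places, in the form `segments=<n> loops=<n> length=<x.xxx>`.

segments=10 loops=1 length=7.538

cell (0,1): code 0100 → (0.946,2.000)–(1.000,1.918)
cell (0,2): code 1000 → (1.000,2.185)–(0.946,2.000)
cell (1,1): code 0110 → (1.000,1.918)–(2.000,1.079)
cell (1,2): code 1101 → (1.221,3.000)–(1.000,2.185)
cell (1,3): code 1000 → (2.000,3.562)–(1.221,3.000)
cell (2,1): code 0110 → (2.000,1.079)–(3.000,1.475)
cell (2,3): code 1001 → (3.000,3.246)–(2.000,3.562)
cell (3,1): code 0010 → (3.000,1.475)–(3.399,2.000)
cell (3,2): code 0011 → (3.399,2.000)–(3.233,3.000)
cell (3,3): code 0001 → (3.233,3.000)–(3.000,3.246)
total: 10 segments, chained into 1 closed loop(s), length Σ = 7.538082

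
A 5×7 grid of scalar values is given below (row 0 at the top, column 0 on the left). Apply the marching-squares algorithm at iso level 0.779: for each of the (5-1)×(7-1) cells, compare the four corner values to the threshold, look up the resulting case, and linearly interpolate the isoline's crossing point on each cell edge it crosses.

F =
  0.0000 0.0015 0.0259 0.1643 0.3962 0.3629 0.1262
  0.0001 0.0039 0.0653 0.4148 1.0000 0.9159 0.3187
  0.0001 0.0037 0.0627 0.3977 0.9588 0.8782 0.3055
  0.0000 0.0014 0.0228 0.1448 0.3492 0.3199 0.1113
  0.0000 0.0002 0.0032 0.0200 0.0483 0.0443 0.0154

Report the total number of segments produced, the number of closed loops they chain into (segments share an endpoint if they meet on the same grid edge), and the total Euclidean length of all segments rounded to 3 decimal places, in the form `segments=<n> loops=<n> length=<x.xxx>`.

cell (0,3): code 0100 → (0.634,4.000)–(1.000,3.622)
cell (0,4): code 1100 → (0.752,5.000)–(0.634,4.000)
cell (0,5): code 1000 → (1.000,5.229)–(0.752,5.000)
cell (1,3): code 0110 → (1.000,3.622)–(2.000,3.680)
cell (1,5): code 1001 → (2.000,5.173)–(1.000,5.229)
cell (2,3): code 0010 → (2.000,3.680)–(2.295,4.000)
cell (2,4): code 0011 → (2.295,4.000)–(2.178,5.000)
cell (2,5): code 0001 → (2.178,5.000)–(2.000,5.173)
total: 8 segments, chained into 1 closed loop(s), length Σ = 5.564016

segments=8 loops=1 length=5.564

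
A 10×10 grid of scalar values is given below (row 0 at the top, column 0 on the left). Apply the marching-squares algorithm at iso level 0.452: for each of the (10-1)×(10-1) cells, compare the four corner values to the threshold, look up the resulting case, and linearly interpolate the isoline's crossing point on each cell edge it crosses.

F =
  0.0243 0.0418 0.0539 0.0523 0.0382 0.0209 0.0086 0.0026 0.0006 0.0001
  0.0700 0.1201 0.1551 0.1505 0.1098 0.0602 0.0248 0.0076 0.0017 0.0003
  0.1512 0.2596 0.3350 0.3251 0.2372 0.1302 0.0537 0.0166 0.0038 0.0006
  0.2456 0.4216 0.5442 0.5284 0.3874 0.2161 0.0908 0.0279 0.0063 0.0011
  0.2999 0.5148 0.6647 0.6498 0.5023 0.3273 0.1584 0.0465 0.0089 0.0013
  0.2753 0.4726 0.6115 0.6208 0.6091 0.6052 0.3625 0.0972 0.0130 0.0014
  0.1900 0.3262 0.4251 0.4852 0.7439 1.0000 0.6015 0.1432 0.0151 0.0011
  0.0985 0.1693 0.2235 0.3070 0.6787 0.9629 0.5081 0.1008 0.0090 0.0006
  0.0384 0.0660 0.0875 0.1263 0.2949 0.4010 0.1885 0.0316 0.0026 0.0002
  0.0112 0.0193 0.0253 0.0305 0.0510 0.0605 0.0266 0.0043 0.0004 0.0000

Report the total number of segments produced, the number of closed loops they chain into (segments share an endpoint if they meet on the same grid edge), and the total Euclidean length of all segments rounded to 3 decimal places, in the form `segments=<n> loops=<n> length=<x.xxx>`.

cell (2,1): code 0100 → (2.559,2.000)–(3.000,1.248)
cell (2,2): code 1100 → (2.624,3.000)–(2.559,2.000)
cell (2,3): code 1000 → (3.000,3.542)–(2.624,3.000)
cell (3,0): code 0100 → (3.326,1.000)–(4.000,0.708)
cell (3,1): code 1110 → (3.000,1.248)–(3.326,1.000)
cell (3,3): code 1101 → (3.562,4.000)–(3.000,3.542)
cell (3,4): code 1000 → (4.000,4.287)–(3.562,4.000)
cell (4,0): code 0110 → (4.000,0.708)–(5.000,0.896)
cell (4,4): code 1101 → (4.449,5.000)–(4.000,4.287)
cell (4,5): code 1000 → (5.000,5.631)–(4.449,5.000)
cell (5,0): code 0010 → (5.000,0.896)–(5.141,1.000)
cell (5,1): code 0011 → (5.141,1.000)–(5.856,2.000)
cell (5,2): code 0111 → (5.856,2.000)–(6.000,2.448)
cell (5,5): code 1101 → (5.374,6.000)–(5.000,5.631)
cell (5,6): code 1000 → (6.000,6.326)–(5.374,6.000)
cell (6,2): code 0010 → (6.000,2.448)–(6.186,3.000)
cell (6,3): code 0111 → (6.186,3.000)–(7.000,3.390)
cell (6,6): code 1001 → (7.000,6.138)–(6.000,6.326)
cell (7,3): code 0010 → (7.000,3.390)–(7.591,4.000)
cell (7,4): code 0011 → (7.591,4.000)–(7.909,5.000)
cell (7,5): code 0011 → (7.909,5.000)–(7.176,6.000)
cell (7,6): code 0001 → (7.176,6.000)–(7.000,6.138)
total: 22 segments, chained into 1 closed loop(s), length Σ = 16.594741

segments=22 loops=1 length=16.595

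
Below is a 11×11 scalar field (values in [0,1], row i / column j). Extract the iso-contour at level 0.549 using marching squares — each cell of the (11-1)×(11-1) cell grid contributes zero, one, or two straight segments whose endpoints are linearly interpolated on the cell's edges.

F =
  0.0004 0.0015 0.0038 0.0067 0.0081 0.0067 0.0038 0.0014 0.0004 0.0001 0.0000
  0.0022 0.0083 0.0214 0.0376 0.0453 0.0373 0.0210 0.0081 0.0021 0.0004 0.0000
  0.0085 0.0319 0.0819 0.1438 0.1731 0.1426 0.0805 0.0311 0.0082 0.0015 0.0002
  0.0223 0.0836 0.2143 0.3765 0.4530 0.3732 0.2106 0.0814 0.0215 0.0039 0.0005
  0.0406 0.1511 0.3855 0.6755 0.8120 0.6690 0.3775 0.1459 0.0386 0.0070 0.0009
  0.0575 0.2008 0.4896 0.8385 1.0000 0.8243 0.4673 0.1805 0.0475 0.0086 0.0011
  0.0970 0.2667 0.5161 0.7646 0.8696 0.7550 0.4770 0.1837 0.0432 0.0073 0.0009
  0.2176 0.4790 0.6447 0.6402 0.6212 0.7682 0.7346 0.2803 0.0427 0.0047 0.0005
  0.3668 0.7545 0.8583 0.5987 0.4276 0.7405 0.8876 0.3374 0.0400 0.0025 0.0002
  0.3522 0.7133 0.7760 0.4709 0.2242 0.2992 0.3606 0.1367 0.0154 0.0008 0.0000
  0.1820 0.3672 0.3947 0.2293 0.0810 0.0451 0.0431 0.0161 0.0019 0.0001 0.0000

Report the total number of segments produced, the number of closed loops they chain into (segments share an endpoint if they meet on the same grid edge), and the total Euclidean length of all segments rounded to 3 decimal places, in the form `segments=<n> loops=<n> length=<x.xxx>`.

segments=26 loops=1 length=21.406

cell (3,2): code 0100 → (3.577,3.000)–(4.000,2.564)
cell (3,3): code 1100 → (3.267,4.000)–(3.577,3.000)
cell (3,4): code 1100 → (3.594,5.000)–(3.267,4.000)
cell (3,5): code 1000 → (4.000,5.412)–(3.594,5.000)
cell (4,2): code 0110 → (4.000,2.564)–(5.000,2.170)
cell (4,5): code 1001 → (5.000,5.771)–(4.000,5.412)
cell (5,2): code 0110 → (5.000,2.170)–(6.000,2.132)
cell (5,5): code 1001 → (6.000,5.741)–(5.000,5.771)
cell (6,1): code 0100 → (6.256,2.000)–(7.000,1.422)
cell (6,2): code 1110 → (6.000,2.132)–(6.256,2.000)
cell (6,5): code 1101 → (6.280,6.000)–(6.000,5.741)
cell (6,6): code 1000 → (7.000,6.409)–(6.280,6.000)
cell (7,0): code 0100 → (7.254,1.000)–(8.000,0.470)
cell (7,1): code 1110 → (7.000,1.422)–(7.254,1.000)
cell (7,3): code 1011 → (8.000,3.290)–(7.373,4.000)
cell (7,4): code 0111 → (7.373,4.000)–(8.000,4.388)
cell (7,6): code 1001 → (8.000,6.615)–(7.000,6.409)
cell (8,0): code 0110 → (8.000,0.470)–(9.000,0.545)
cell (8,2): code 1011 → (9.000,2.744)–(8.389,3.000)
cell (8,3): code 0001 → (8.389,3.000)–(8.000,3.290)
cell (8,4): code 0010 → (8.000,4.388)–(8.434,5.000)
cell (8,5): code 0011 → (8.434,5.000)–(8.643,6.000)
cell (8,6): code 0001 → (8.643,6.000)–(8.000,6.615)
cell (9,0): code 0010 → (9.000,0.545)–(9.475,1.000)
cell (9,1): code 0011 → (9.475,1.000)–(9.595,2.000)
cell (9,2): code 0001 → (9.595,2.000)–(9.000,2.744)
total: 26 segments, chained into 1 closed loop(s), length Σ = 21.405783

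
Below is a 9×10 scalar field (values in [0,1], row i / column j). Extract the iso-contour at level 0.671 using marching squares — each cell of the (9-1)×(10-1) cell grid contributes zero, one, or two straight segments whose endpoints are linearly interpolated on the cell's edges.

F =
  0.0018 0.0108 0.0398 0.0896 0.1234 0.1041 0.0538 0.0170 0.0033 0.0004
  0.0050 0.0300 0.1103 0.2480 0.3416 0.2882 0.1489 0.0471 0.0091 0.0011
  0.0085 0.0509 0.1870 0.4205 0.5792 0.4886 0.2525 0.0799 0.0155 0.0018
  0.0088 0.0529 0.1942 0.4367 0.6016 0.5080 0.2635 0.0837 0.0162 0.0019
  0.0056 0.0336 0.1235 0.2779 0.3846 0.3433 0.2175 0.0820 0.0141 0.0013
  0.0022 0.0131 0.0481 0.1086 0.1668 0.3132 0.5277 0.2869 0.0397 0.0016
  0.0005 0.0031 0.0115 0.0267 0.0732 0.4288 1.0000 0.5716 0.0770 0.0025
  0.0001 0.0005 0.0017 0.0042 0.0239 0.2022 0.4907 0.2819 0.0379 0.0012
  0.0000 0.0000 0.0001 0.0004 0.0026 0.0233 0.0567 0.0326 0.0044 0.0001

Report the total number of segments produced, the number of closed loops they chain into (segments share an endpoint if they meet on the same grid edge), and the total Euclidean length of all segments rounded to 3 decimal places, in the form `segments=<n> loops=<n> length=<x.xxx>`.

segments=4 loops=1 length=3.810

cell (5,5): code 0100 → (5.303,6.000)–(6.000,5.424)
cell (5,6): code 1000 → (6.000,6.768)–(5.303,6.000)
cell (6,5): code 0010 → (6.000,5.424)–(6.646,6.000)
cell (6,6): code 0001 → (6.646,6.000)–(6.000,6.768)
total: 4 segments, chained into 1 closed loop(s), length Σ = 3.809720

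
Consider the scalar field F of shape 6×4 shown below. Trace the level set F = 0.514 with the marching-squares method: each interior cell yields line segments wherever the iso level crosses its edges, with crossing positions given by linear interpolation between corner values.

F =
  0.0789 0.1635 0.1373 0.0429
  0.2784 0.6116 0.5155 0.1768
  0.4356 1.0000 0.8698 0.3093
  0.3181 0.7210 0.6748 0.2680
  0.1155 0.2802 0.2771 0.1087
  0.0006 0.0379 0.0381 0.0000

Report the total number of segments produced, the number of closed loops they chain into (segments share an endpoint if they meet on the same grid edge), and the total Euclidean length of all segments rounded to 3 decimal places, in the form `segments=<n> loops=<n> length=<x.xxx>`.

cell (0,0): code 0100 → (0.782,1.000)–(1.000,0.707)
cell (0,1): code 1100 → (0.996,2.000)–(0.782,1.000)
cell (0,2): code 1000 → (1.000,2.004)–(0.996,2.000)
cell (1,0): code 0110 → (1.000,0.707)–(2.000,0.139)
cell (1,2): code 1001 → (2.000,2.635)–(1.000,2.004)
cell (2,0): code 0110 → (2.000,0.139)–(3.000,0.486)
cell (2,2): code 1001 → (3.000,2.395)–(2.000,2.635)
cell (3,0): code 0010 → (3.000,0.486)–(3.470,1.000)
cell (3,1): code 0011 → (3.470,1.000)–(3.404,2.000)
cell (3,2): code 0001 → (3.404,2.000)–(3.000,2.395)
total: 10 segments, chained into 1 closed loop(s), length Σ = 8.076317

segments=10 loops=1 length=8.076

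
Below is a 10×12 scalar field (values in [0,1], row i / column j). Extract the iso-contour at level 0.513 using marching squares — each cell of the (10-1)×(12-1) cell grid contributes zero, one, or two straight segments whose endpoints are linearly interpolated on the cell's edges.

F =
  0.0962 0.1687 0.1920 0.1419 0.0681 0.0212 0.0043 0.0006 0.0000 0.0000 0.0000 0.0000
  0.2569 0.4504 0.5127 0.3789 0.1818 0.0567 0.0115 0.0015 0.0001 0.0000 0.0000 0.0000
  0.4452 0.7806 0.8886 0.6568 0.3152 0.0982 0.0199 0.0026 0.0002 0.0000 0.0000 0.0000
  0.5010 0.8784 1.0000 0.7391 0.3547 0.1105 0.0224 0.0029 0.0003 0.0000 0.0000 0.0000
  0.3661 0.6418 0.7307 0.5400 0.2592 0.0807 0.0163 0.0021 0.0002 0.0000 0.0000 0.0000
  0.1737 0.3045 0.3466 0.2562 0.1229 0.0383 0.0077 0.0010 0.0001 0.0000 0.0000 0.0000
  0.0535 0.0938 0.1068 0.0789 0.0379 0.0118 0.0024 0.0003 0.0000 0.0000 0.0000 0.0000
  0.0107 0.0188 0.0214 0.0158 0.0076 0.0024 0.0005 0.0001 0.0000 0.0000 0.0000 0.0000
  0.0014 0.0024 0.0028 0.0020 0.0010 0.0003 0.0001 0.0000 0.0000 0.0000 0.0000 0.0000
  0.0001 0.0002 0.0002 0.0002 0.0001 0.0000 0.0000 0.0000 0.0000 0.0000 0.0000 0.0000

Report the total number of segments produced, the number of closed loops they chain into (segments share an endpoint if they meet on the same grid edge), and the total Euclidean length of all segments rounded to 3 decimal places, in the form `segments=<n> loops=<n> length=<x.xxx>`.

segments=12 loops=1 length=11.054

cell (1,0): code 0100 → (1.190,1.000)–(2.000,0.202)
cell (1,1): code 1100 → (1.001,2.000)–(1.190,1.000)
cell (1,2): code 1100 → (1.483,3.000)–(1.001,2.000)
cell (1,3): code 1000 → (2.000,3.421)–(1.483,3.000)
cell (2,0): code 0110 → (2.000,0.202)–(3.000,0.032)
cell (2,3): code 1001 → (3.000,3.588)–(2.000,3.421)
cell (3,0): code 0110 → (3.000,0.032)–(4.000,0.533)
cell (3,3): code 1001 → (4.000,3.096)–(3.000,3.588)
cell (4,0): code 0010 → (4.000,0.533)–(4.382,1.000)
cell (4,1): code 0011 → (4.382,1.000)–(4.567,2.000)
cell (4,2): code 0011 → (4.567,2.000)–(4.095,3.000)
cell (4,3): code 0001 → (4.095,3.000)–(4.000,3.096)
total: 12 segments, chained into 1 closed loop(s), length Σ = 11.054490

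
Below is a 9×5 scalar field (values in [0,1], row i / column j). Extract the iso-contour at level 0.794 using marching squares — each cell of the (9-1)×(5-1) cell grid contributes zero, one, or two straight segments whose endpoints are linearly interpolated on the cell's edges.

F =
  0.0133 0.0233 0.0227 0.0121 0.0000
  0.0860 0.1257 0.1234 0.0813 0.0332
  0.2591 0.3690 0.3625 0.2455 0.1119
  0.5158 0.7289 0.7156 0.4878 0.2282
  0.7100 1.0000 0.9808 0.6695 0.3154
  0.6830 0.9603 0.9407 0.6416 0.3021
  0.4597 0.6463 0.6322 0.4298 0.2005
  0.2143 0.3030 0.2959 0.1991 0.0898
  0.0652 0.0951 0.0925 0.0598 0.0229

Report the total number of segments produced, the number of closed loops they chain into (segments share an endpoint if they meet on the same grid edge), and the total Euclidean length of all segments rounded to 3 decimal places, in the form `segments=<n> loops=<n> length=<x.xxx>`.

cell (3,0): code 0100 → (3.240,1.000)–(4.000,0.290)
cell (3,1): code 1100 → (3.296,2.000)–(3.240,1.000)
cell (3,2): code 1000 → (4.000,2.600)–(3.296,2.000)
cell (4,0): code 0110 → (4.000,0.290)–(5.000,0.400)
cell (4,2): code 1001 → (5.000,2.490)–(4.000,2.600)
cell (5,0): code 0010 → (5.000,0.400)–(5.530,1.000)
cell (5,1): code 0011 → (5.530,1.000)–(5.476,2.000)
cell (5,2): code 0001 → (5.476,2.000)–(5.000,2.490)
total: 8 segments, chained into 1 closed loop(s), length Σ = 7.463836

segments=8 loops=1 length=7.464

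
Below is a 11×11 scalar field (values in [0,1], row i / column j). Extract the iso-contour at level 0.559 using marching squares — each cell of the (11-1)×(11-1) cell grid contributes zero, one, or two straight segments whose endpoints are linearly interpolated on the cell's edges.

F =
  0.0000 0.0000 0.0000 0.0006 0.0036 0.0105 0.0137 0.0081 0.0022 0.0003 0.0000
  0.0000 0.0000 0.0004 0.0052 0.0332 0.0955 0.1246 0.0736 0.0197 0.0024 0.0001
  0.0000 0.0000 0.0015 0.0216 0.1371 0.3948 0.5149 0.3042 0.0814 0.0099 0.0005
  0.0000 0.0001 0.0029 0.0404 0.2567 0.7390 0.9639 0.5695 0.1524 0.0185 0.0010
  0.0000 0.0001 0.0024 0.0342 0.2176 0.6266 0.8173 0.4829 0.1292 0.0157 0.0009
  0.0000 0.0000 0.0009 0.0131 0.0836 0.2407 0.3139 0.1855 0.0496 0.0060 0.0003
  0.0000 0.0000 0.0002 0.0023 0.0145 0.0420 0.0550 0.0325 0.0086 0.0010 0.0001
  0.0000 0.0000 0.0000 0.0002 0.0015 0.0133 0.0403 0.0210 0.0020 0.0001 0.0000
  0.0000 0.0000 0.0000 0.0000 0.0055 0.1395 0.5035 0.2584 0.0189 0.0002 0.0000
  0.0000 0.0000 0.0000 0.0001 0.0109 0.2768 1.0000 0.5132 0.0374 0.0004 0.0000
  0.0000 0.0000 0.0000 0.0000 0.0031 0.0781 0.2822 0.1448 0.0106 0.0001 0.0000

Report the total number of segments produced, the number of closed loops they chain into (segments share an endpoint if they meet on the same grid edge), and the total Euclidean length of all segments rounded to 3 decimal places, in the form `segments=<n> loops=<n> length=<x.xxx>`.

segments=14 loops=2 length=11.662

cell (2,4): code 0100 → (2.477,5.000)–(3.000,4.627)
cell (2,5): code 1100 → (2.098,6.000)–(2.477,5.000)
cell (2,6): code 1100 → (2.960,7.000)–(2.098,6.000)
cell (2,7): code 1000 → (3.000,7.025)–(2.960,7.000)
cell (3,4): code 0110 → (3.000,4.627)–(4.000,4.835)
cell (3,6): code 1011 → (4.000,6.772)–(3.121,7.000)
cell (3,7): code 0001 → (3.121,7.000)–(3.000,7.025)
cell (4,4): code 0010 → (4.000,4.835)–(4.175,5.000)
cell (4,5): code 0011 → (4.175,5.000)–(4.513,6.000)
cell (4,6): code 0001 → (4.513,6.000)–(4.000,6.772)
cell (8,5): code 0100 → (8.112,6.000)–(9.000,5.390)
cell (8,6): code 1000 → (9.000,6.906)–(8.112,6.000)
cell (9,5): code 0010 → (9.000,5.390)–(9.614,6.000)
cell (9,6): code 0001 → (9.614,6.000)–(9.000,6.906)
total: 14 segments, chained into 2 closed loop(s), length Σ = 11.662105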